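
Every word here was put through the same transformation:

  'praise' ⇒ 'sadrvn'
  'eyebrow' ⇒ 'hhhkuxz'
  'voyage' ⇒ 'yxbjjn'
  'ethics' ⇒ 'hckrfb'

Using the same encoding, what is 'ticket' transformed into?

It's a Vigenère-style cipher with numeric key [3,9]: position i shifts by key[i mod 2].
On ticket: t+3=w, i+9=r, c+3=f, k+9=t, e+3=h, t+9=c.

wrfthc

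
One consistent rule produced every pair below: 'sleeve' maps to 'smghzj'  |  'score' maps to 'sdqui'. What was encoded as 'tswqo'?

trunk

Each letter shifts forward by its position index (0, 1, 2, …) — the shift grows by one for each successive letter.
Undoing it on tswqo: t−0=t, s−1=r, w−2=u, q−3=n, o−4=k.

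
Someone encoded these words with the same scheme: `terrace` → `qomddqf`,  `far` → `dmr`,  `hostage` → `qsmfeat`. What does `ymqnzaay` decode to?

The output letters match the input read backwards, each shifted +12: terrace reversed is ecarret. Read the word backwards and shift each letter +12.
Decoding ymqnzaay: shift back: y−12=m, m−12=a, q−12=e, n−12=b, z−12=n, a−12=o, a−12=o, y−12=m → maebnoom; then reverse → moonbeam.

moonbeam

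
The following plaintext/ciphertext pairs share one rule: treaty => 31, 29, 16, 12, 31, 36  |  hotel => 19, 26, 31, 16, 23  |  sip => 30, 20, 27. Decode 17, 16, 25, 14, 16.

fence

Each letter is replaced by its alphabet position (a=1..z=26) + 11.
Reversing it on 17, 16, 25, 14, 16: 17→(17−11)÷1=6=f, 16→(16−11)÷1=5=e, 25→(25−11)÷1=14=n, 14→(14−11)÷1=3=c, 16→(16−11)÷1=5=e.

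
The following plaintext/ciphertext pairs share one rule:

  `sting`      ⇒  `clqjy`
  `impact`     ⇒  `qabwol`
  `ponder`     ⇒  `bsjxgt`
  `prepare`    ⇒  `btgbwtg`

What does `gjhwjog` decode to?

This is an affine cipher: with a=0,…,z=25, each position x becomes (9x+22) mod 26.
Decoding gjhwjog: g(6)→3·(6−22)≡4=e; j(9)→3·(9−22)≡13=n; h(7)→3·(7−22)≡7=h; w(22)→3·(22−22)≡0=a; j(9)→3·(9−22)≡13=n; o(14)→3·(14−22)≡2=c; g(6)→3·(6−22)≡4=e (all mod 26).

enhance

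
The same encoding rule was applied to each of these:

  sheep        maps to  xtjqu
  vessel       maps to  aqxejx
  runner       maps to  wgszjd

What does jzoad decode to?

enjoy

Shifts by position in sheep: pos 0: s→x (+5), pos 1: h→t (+12), pos 2: e→j (+5), pos 3: e→q (+12) — repeating every 2. The shifts repeat in a cycle of length 2: positions 0,1,… shift by +5, +12, then the pattern repeats.
Undoing it on jzoad: j−5=e, z−12=n, o−5=j, a−12=o, d−5=y.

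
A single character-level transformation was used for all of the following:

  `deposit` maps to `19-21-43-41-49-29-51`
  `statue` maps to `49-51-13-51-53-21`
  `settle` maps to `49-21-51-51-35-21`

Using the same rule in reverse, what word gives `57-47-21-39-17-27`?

d(#4)→19 and e(#5)→21: differences scale by 2, so n = 2·pos + 11. With a=1..z=26, the number is 2·pos + 11.
Decoding 57-47-21-39-17-27: 57→(57−11)÷2=23=w, 47→(47−11)÷2=18=r, 21→(21−11)÷2=5=e, 39→(39−11)÷2=14=n, 17→(17−11)÷2=3=c, 27→(27−11)÷2=8=h.

wrench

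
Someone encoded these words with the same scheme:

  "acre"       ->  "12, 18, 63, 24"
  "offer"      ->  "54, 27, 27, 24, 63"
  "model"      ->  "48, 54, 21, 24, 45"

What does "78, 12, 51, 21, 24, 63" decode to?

a(#1)→12 and c(#3)→18: differences scale by 3, so n = 3·pos + 9. The formula is n = 3×(alphabet index, a=1) + 9.
Undoing it on 78, 12, 51, 21, 24, 63: 78→(78−9)÷3=23=w, 12→(12−9)÷3=1=a, 51→(51−9)÷3=14=n, 21→(21−9)÷3=4=d, 24→(24−9)÷3=5=e, 63→(63−9)÷3=18=r.

wander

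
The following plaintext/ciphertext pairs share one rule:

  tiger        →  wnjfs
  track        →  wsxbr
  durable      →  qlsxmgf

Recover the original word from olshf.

t(19)→w(22) and i(8)→n(13) fit y≡15x+23 (mod 26); the inverse of 15 mod 26 is 7. Treating letters as 0–25, the rule is x ↦ 15x + 23 (mod 26).
Reversing it on olshf: o(14)→7·(14−23)≡15=p; l(11)→7·(11−23)≡20=u; s(18)→7·(18−23)≡17=r; h(7)→7·(7−23)≡18=s; f(5)→7·(5−23)≡4=e (all mod 26).

purse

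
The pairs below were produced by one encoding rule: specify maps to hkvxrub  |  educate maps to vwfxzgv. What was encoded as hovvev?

sleeve

Each pair mirrors across the alphabet (s↔h, p↔k, e↔v): positions sum to 25. This is the alphabet-reversal cipher (Atbash): a becomes z, b becomes y, etc.
Reversing it on hovvev: h↔s, o↔l, v↔e, v↔e, e↔v, v↔e.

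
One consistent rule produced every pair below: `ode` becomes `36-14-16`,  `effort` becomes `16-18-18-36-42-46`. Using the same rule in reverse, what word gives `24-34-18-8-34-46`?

o(#15)→36 and d(#4)→14: differences scale by 2, so n = 2·pos + 6. The formula is n = 2×(alphabet index, a=1) + 6.
Decoding 24-34-18-8-34-46: 24→(24−6)÷2=9=i, 34→(34−6)÷2=14=n, 18→(18−6)÷2=6=f, 8→(8−6)÷2=1=a, 34→(34−6)÷2=14=n, 46→(46−6)÷2=20=t.

infant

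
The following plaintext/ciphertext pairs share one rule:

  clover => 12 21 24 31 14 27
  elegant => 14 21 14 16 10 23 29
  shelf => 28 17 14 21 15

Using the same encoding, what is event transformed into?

14 31 14 23 29

The number is (letter's place in the alphabet, a=1) + 9.
Applying it to event: e=5→14, v=22→31, e=5→14, n=14→23, t=20→29.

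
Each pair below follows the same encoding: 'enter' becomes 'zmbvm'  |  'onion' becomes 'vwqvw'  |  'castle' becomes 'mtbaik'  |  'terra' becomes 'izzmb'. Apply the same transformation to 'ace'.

mki

Two steps: reverse the string, then apply a Caesar shift of +8.
For ace: reverse → eca; then shift: e+8=m, c+8=k, a+8=i.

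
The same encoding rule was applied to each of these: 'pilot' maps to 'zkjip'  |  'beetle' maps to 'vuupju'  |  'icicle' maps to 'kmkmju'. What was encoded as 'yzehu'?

This is an affine cipher: with a=0,…,z=25, each position x becomes (17x+4) mod 26.
Undoing it on yzehu: y(24)→23·(24−4)≡18=s; z(25)→23·(25−4)≡15=p; e(4)→23·(4−4)≡0=a; h(7)→23·(7−4)≡17=r; u(20)→23·(20−4)≡4=e (all mod 26).

spare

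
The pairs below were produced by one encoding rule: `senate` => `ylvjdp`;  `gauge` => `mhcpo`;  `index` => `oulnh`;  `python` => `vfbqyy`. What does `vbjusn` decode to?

public

Each letter shifts forward by (position + 6), i.e. 6, 7, 8, … — the shift grows by one for each successive letter.
Undoing it on vbjusn: v−6=p, b−7=u, j−8=b, u−9=l, s−10=i, n−11=c.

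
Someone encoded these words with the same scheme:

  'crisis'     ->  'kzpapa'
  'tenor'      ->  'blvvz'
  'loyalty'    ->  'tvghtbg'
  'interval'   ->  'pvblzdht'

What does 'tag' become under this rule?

bho

The shift depends on letter class: consonant c→k is +8, but vowel i→p is +7. Two shifts are in play — +7 for a/e/i/o/u, +8 for every other letter.
Applying it to tag: t(cons)+8=b, a(vowel)+7=h, g(cons)+8=o.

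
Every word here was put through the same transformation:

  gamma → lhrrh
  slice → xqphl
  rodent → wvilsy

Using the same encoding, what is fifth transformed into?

kpkym

The shift depends on letter class: consonant g→l is +5, but vowel a→h is +7. Vowels shift forward by 7 and consonants shift forward by 5.
For fifth: f(cons)+5=k, i(vowel)+7=p, f(cons)+5=k, t(cons)+5=y, h(cons)+5=m.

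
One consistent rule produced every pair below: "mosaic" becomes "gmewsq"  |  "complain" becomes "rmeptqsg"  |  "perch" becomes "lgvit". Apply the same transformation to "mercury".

The output letters match the input read backwards, each shifted +4: mosaic reversed is ciasom. Two steps: reverse the string, then apply a Caesar shift of +4.
Applying it to mercury: reverse → yrucrem; then shift: y+4=c, r+4=v, u+4=y, c+4=g, r+4=v, e+4=i, m+4=q.

cvygviq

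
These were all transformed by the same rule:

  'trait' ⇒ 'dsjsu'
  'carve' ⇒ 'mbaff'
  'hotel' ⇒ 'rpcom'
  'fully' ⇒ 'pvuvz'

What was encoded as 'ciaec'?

Shifts by position in trait: pos 0: t→d (+10), pos 1: r→s (+1), pos 2: a→j (+9), pos 3: i→s (+10), pos 4: t→u (+1) — repeating every 3. The shifts repeat in a cycle of length 3: positions 0,1,… shift by +10, +1, +9, then the pattern repeats.
Reversing it on ciaec: c−10=s, i−1=h, a−9=r, e−10=u, c−1=b.

shrub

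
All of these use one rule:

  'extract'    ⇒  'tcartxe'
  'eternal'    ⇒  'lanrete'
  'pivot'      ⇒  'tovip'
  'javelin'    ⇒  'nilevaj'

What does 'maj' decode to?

The output letters match the input read backwards: extract reversed is tcartxe. It's just the letters in reverse order.
Decoding maj: then reverse → jam.

jam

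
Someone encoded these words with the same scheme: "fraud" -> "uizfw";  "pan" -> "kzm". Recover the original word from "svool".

Each pair mirrors across the alphabet (f↔u, r↔i, a↔z): positions sum to 25. Letters are reflected about the middle of the alphabet (position → 25−position): Atbash.
Decoding svool: s↔h, v↔e, o↔l, o↔l, l↔o.

hello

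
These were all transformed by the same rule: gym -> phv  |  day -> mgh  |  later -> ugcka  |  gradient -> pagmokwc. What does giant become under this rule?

pogwc

Two shifts are in play — +6 for a/e/i/o/u, +9 for every other letter.
On giant: g(cons)+9=p, i(vowel)+6=o, a(vowel)+6=g, n(cons)+9=w, t(cons)+9=c.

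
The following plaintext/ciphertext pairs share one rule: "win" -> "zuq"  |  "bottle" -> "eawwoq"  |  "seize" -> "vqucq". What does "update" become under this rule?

The shift depends on letter class: consonant w→z is +3, but vowel i→u is +12. The rule splits by letter class: vowels +12, consonants +3.
On update: u(vowel)+12=g, p(cons)+3=s, d(cons)+3=g, a(vowel)+12=m, t(cons)+3=w, e(vowel)+12=q.

gsgmwq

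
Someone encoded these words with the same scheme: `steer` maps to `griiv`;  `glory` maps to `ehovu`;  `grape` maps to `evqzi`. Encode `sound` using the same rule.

gocdx

s(18)→g(6) and t(19)→r(17) fit y≡11x+16 (mod 26); the inverse of 11 mod 26 is 19. Treating letters as 0–25, the rule is x ↦ 11x + 16 (mod 26).
On sound: s(18)→11·18+16≡6=g; o(14)→11·14+16≡14=o; u(20)→11·20+16≡2=c; n(13)→11·13+16≡3=d; d(3)→11·3+16≡23=x (all mod 26).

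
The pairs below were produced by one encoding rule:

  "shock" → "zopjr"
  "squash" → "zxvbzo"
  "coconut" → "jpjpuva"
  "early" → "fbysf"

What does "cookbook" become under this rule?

jpprippr

Vowels shift forward by 1 and consonants shift forward by 7.
On cookbook: c(cons)+7=j, o(vowel)+1=p, o(vowel)+1=p, k(cons)+7=r, b(cons)+7=i, o(vowel)+1=p, o(vowel)+1=p, k(cons)+7=r.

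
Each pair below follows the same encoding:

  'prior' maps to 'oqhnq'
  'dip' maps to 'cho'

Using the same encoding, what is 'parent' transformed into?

Compare letters: p→o is +25, r→q is +25, i→h is +25 — a constant shift. It's a constant shift of +25 (ROT25).
On parent: p+25=o, a+25=z, r+25=q, e+25=d, n+25=m, t+25=s.

ozqdms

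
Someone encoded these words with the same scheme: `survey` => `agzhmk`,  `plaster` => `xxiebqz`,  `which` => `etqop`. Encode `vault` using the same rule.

Shifts by position in survey: pos 0: s→a (+8), pos 1: u→g (+12), pos 2: r→z (+8), pos 3: v→h (+12) — repeating every 2. It's a Vigenère-style cipher with numeric key [8,12]: position i shifts by key[i mod 2].
Applying it to vault: v+8=d, a+12=m, u+8=c, l+12=x, t+8=b.

dmcxb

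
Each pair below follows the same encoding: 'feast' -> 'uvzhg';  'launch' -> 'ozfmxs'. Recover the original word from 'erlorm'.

Each pair mirrors across the alphabet (f↔u, e↔v, a↔z): positions sum to 25. Letters are reflected about the middle of the alphabet (position → 25−position): Atbash.
Decoding erlorm: e↔v, r↔i, l↔o, o↔l, r↔i, m↔n.

violin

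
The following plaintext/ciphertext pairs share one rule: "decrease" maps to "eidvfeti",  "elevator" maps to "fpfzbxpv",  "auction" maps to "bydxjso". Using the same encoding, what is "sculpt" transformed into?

tgvpqx

Shifts by position in decrease: pos 0: d→e (+1), pos 1: e→i (+4), pos 2: c→d (+1), pos 3: r→v (+4) — repeating every 2. It's a Vigenère-style cipher with numeric key [1,4]: position i shifts by key[i mod 2].
For sculpt: s+1=t, c+4=g, u+1=v, l+4=p, p+1=q, t+4=x.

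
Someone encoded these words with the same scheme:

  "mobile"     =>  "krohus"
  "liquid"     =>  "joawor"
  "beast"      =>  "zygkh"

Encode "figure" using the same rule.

The output letters match the input read backwards, each shifted +6: mobile reversed is elibom. Read the word backwards and shift each letter +6.
For figure: reverse → erugif; then shift: e+6=k, r+6=x, u+6=a, g+6=m, i+6=o, f+6=l.

kxamol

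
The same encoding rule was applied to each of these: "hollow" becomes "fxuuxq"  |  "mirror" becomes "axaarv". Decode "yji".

zap

The output letters match the input read backwards, each shifted +9: hollow reversed is wolloh. The word is reversed, then every letter is shifted forward by 9.
Undoing it on yji: shift back: y−9=p, j−9=a, i−9=z → paz; then reverse → zap.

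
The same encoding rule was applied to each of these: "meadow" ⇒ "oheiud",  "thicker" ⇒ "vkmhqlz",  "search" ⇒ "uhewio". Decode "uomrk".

slime

Each letter shifts forward by (position + 2), i.e. 2, 3, 4, … — the shift grows by one for each successive letter.
Reversing it on uomrk: u−2=s, o−3=l, m−4=i, r−5=m, k−6=e.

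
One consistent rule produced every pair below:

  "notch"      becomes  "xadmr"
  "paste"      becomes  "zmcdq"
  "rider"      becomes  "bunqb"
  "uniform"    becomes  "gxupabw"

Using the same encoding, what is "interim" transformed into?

uxdqbuw

The shift depends on letter class: consonant n→x is +10, but vowel o→a is +12. Two shifts are in play — +12 for a/e/i/o/u, +10 for every other letter.
Applying it to interim: i(vowel)+12=u, n(cons)+10=x, t(cons)+10=d, e(vowel)+12=q, r(cons)+10=b, i(vowel)+12=u, m(cons)+10=w.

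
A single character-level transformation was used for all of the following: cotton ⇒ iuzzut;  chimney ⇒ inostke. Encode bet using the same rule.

hkz

Compare letters: c→i is +6, o→u is +6, t→z is +6 — a constant shift. This is a Caesar cipher with shift 6.
For bet: b+6=h, e+6=k, t+6=z.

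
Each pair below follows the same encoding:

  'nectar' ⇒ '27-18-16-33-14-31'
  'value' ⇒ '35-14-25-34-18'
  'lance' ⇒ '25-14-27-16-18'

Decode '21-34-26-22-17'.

humid

Letters become their 1-based position plus 13 (so a→14, b→15, …).
Reversing it on 21-34-26-22-17: 21→(21−13)÷1=8=h, 34→(34−13)÷1=21=u, 26→(26−13)÷1=13=m, 22→(22−13)÷1=9=i, 17→(17−13)÷1=4=d.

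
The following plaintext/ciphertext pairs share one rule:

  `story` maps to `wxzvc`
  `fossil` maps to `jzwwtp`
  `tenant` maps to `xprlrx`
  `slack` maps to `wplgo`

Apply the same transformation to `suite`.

wftxp

The shift depends on letter class: consonant s→w is +4, but vowel o→z is +11. Vowels shift forward by 11 and consonants shift forward by 4.
Applying it to suite: s(cons)+4=w, u(vowel)+11=f, i(vowel)+11=t, t(cons)+4=x, e(vowel)+11=p.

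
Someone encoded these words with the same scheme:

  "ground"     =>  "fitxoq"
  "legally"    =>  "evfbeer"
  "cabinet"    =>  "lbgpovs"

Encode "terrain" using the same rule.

sviibpo

g(6)→f(5) and r(17)→i(8) fit y≡5x+1 (mod 26); the inverse of 5 mod 26 is 21. This is an affine cipher: with a=0,…,z=25, each position x becomes (5x+1) mod 26.
On terrain: t(19)→5·19+1≡18=s; e(4)→5·4+1≡21=v; r(17)→5·17+1≡8=i; r(17)→5·17+1≡8=i; a(0)→5·0+1≡1=b; i(8)→5·8+1≡15=p; n(13)→5·13+1≡14=o (all mod 26).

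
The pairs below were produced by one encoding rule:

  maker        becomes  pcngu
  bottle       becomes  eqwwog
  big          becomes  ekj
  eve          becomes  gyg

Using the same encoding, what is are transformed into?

cug

Vowels shift forward by 2 and consonants shift forward by 3.
On are: a(vowel)+2=c, r(cons)+3=u, e(vowel)+2=g.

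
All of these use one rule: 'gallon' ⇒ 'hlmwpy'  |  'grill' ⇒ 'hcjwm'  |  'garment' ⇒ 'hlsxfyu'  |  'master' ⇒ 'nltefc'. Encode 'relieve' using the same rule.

spmtfgf

Shifts by position in gallon: pos 0: g→h (+1), pos 1: a→l (+11), pos 2: l→m (+1), pos 3: l→w (+11) — repeating every 2. A repeating key of period 2 is used — shifts +1, +11 over and over.
For relieve: r+1=s, e+11=p, l+1=m, i+11=t, e+1=f, v+11=g, e+1=f.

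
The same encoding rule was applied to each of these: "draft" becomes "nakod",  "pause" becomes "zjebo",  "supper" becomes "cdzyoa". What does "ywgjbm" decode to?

It's a Vigenère-style cipher with numeric key [10,9]: position i shifts by key[i mod 2].
Reversing it on ywgjbm: y−10=o, w−9=n, g−10=w, j−9=a, b−10=r, m−9=d.

onward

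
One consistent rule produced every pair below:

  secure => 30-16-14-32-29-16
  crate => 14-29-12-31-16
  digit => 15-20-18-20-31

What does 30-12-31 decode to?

s is letter #19 and maps to 30: an offset of 11. Letters become their 1-based position plus 11 (so a→12, b→13, …).
Undoing it on 30-12-31: 30→(30−11)÷1=19=s, 12→(12−11)÷1=1=a, 31→(31−11)÷1=20=t.

sat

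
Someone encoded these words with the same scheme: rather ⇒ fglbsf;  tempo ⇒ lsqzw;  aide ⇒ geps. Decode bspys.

r(17)→f(5) and a(0)→g(6) fit y≡3x+6 (mod 26); the inverse of 3 mod 26 is 9. Treating letters as 0–25, the rule is x ↦ 3x + 6 (mod 26).
Reversing it on bspys: b(1)→9·(1−6)≡7=h; s(18)→9·(18−6)≡4=e; p(15)→9·(15−6)≡3=d; y(24)→9·(24−6)≡6=g; s(18)→9·(18−6)≡4=e (all mod 26).

hedge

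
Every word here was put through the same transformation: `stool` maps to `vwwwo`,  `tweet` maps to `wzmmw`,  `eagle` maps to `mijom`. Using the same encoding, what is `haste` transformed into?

kivwm

Two shifts are in play — +8 for a/e/i/o/u, +3 for every other letter.
Applying it to haste: h(cons)+3=k, a(vowel)+8=i, s(cons)+3=v, t(cons)+3=w, e(vowel)+8=m.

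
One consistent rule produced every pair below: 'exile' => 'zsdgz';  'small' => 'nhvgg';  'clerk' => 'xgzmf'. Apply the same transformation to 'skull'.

Compare letters: e→z is +21, x→s is +21, i→d is +21 — a constant shift. It's a constant shift of +21 (ROT21).
Applying it to skull: s+21=n, k+21=f, u+21=p, l+21=g, l+21=g.

nfpgg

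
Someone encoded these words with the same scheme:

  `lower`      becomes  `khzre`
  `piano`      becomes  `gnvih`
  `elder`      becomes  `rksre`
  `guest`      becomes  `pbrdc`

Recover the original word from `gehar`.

l(11)→k(10) and o(14)→h(7) fit y≡25x+21 (mod 26); the inverse of 25 mod 26 is 25. This is an affine cipher: with a=0,…,z=25, each position x becomes (25x+21) mod 26.
Reversing it on gehar: g(6)→25·(6−21)≡15=p; e(4)→25·(4−21)≡17=r; h(7)→25·(7−21)≡14=o; a(0)→25·(0−21)≡21=v; r(17)→25·(17−21)≡4=e (all mod 26).

prove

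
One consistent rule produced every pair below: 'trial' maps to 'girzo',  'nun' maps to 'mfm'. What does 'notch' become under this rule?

Each pair mirrors across the alphabet (t↔g, r↔i, i↔r): positions sum to 25. Each letter is replaced by its mirror in the alphabet: a↔z, b↔y, c↔x, and so on (the Atbash cipher).
On notch: n↔m, o↔l, t↔g, c↔x, h↔s.

mlgxs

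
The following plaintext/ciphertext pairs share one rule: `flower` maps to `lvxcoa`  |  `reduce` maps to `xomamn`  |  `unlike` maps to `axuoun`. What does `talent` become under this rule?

zkukxc

Shifts by position in flower: pos 0: f→l (+6), pos 1: l→v (+10), pos 2: o→x (+9), pos 3: w→c (+6), pos 4: e→o (+10), pos 5: r→a (+9) — repeating every 3. The shifts repeat in a cycle of length 3: positions 0,1,… shift by +6, +10, +9, then the pattern repeats.
Applying it to talent: t+6=z, a+10=k, l+9=u, e+6=k, n+10=x, t+9=c.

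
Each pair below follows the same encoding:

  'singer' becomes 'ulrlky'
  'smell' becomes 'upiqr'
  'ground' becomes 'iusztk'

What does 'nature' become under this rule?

In singer: s→u is +2, i→l is +3, n→r is +4, g→l is +5 — the shift increases by 1 each position. Letter i (0-indexed) is shifted by i+2, so successive shifts are 2, 3, 4, ….
For nature: n+2=p, a+3=d, t+4=x, u+5=z, r+6=x, e+7=l.

pdxzxl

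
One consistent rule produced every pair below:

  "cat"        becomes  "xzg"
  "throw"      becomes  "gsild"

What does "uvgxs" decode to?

fetch

Letters are reflected about the middle of the alphabet (position → 25−position): Atbash.
Decoding uvgxs: u↔f, v↔e, g↔t, x↔c, s↔h.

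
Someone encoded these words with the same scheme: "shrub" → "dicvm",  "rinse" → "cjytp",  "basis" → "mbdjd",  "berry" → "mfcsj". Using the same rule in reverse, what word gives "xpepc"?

motor

Shifts by position in shrub: pos 0: s→d (+11), pos 1: h→i (+1), pos 2: r→c (+11), pos 3: u→v (+1) — repeating every 2. A repeating key of period 2 is used — shifts +11, +1 over and over.
Undoing it on xpepc: x−11=m, p−1=o, e−11=t, p−1=o, c−11=r.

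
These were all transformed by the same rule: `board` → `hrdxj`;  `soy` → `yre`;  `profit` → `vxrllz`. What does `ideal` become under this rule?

The shift depends on letter class: consonant b→h is +6, but vowel o→r is +3. Vowels shift forward by 3 and consonants shift forward by 6.
On ideal: i(vowel)+3=l, d(cons)+6=j, e(vowel)+3=h, a(vowel)+3=d, l(cons)+6=r.

ljhdr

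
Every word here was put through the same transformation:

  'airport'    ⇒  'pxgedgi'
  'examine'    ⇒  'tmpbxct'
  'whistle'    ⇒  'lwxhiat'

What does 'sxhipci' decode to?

Compare letters: a→p is +15, i→x is +15, r→g is +15 — a constant shift. Every letter moves 15 places later in the alphabet, wrapping around z→a.
Reversing it on sxhipci: s−15=d, x−15=i, h−15=s, i−15=t, p−15=a, c−15=n, i−15=t.

distant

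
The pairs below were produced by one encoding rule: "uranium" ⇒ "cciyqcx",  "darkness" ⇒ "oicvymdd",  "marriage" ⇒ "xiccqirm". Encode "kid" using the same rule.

Vowels shift forward by 8 and consonants shift forward by 11.
For kid: k(cons)+11=v, i(vowel)+8=q, d(cons)+11=o.

vqo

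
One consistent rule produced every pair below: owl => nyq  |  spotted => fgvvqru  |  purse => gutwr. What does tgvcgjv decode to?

theater

Read the word backwards and shift each letter +2.
Decoding tgvcgjv: shift back: t−2=r, g−2=e, v−2=t, c−2=a, g−2=e, j−2=h, v−2=t → retaeht; then reverse → theater.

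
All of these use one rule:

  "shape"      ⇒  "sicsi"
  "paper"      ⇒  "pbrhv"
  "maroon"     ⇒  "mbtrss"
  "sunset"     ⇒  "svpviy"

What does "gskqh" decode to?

grind

In shape: s→s is +0, h→i is +1, a→c is +2, p→s is +3 — the shift increases by 1 each position. Each letter shifts forward by its position index (0, 1, 2, …) — the shift grows by one for each successive letter.
Reversing it on gskqh: g−0=g, s−1=r, k−2=i, q−3=n, h−4=d.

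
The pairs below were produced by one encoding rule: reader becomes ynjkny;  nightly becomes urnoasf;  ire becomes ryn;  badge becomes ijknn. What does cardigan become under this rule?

jjykrnju

The shift depends on letter class: consonant r→y is +7, but vowel e→n is +9. Two shifts are in play — +9 for a/e/i/o/u, +7 for every other letter.
Applying it to cardigan: c(cons)+7=j, a(vowel)+9=j, r(cons)+7=y, d(cons)+7=k, i(vowel)+9=r, g(cons)+7=n, a(vowel)+9=j, n(cons)+7=u.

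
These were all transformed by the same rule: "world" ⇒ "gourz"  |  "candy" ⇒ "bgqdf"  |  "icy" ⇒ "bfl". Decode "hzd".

awe

Read the word backwards and shift each letter +3.
Reversing it on hzd: shift back: h−3=e, z−3=w, d−3=a → ewa; then reverse → awe.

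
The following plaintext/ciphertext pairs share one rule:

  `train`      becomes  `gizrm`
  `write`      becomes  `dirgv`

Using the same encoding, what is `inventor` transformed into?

rmevmgli

Each pair mirrors across the alphabet (t↔g, r↔i, a↔z): positions sum to 25. Letters are reflected about the middle of the alphabet (position → 25−position): Atbash.
On inventor: i↔r, n↔m, v↔e, e↔v, n↔m, t↔g, o↔l, r↔i.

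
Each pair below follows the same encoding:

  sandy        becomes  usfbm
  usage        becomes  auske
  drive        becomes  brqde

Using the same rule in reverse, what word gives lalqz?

pupil

s(18)→u(20) and a(0)→s(18) fit y≡3x+18 (mod 26); the inverse of 3 mod 26 is 9. Treating letters as 0–25, the rule is x ↦ 3x + 18 (mod 26).
Decoding lalqz: l(11)→9·(11−18)≡15=p; a(0)→9·(0−18)≡20=u; l(11)→9·(11−18)≡15=p; q(16)→9·(16−18)≡8=i; z(25)→9·(25−18)≡11=l (all mod 26).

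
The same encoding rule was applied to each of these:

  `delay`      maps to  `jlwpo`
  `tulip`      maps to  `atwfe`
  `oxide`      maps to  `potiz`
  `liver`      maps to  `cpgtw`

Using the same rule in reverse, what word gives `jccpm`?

The output letters match the input read backwards, each shifted +11: delay reversed is yaled. Read the word backwards and shift each letter +11.
Undoing it on jccpm: shift back: j−11=y, c−11=r, c−11=r, p−11=e, m−11=b → yrreb; then reverse → berry.

berry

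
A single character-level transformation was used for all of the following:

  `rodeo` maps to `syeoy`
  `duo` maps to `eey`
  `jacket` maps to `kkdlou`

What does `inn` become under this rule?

soo

The shift depends on letter class: consonant r→s is +1, but vowel o→y is +10. Two shifts are in play — +10 for a/e/i/o/u, +1 for every other letter.
On inn: i(vowel)+10=s, n(cons)+1=o, n(cons)+1=o.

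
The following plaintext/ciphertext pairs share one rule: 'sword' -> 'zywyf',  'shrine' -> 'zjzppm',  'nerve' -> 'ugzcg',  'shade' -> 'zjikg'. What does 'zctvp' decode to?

Shifts by position in sword: pos 0: s→z (+7), pos 1: w→y (+2), pos 2: o→w (+8), pos 3: r→y (+7), pos 4: d→f (+2) — repeating every 3. The shifts repeat in a cycle of length 3: positions 0,1,… shift by +7, +2, +8, then the pattern repeats.
Reversing it on zctvp: z−7=s, c−2=a, t−8=l, v−7=o, p−2=n.

salon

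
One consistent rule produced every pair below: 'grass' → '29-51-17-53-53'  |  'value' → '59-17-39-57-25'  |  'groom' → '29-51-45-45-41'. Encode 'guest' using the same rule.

29-57-25-53-55

g(#7)→29 and r(#18)→51: differences scale by 2, so n = 2·pos + 15. With a=1..z=26, the number is 2·pos + 15.
For guest: g=7→29, u=21→57, e=5→25, s=19→53, t=20→55.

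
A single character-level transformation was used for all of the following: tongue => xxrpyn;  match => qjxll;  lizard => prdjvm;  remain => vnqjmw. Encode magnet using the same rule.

Shifts by position in tongue: pos 0: t→x (+4), pos 1: o→x (+9), pos 2: n→r (+4), pos 3: g→p (+9) — repeating every 2. The shifts repeat in a cycle of length 2: positions 0,1,… shift by +4, +9, then the pattern repeats.
Applying it to magnet: m+4=q, a+9=j, g+4=k, n+9=w, e+4=i, t+9=c.

qjkwic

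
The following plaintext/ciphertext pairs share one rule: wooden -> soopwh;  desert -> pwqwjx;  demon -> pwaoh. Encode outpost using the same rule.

oexvoqx

w(22)→s(18) and o(14)→o(14) fit y≡7x+20 (mod 26); the inverse of 7 mod 26 is 15. Each letter's alphabet position (a=0..z=25) is mapped through 7·x+20 mod 26 — an affine cipher.
Applying it to outpost: o(14)→7·14+20≡14=o; u(20)→7·20+20≡4=e; t(19)→7·19+20≡23=x; p(15)→7·15+20≡21=v; o(14)→7·14+20≡14=o; s(18)→7·18+20≡16=q; t(19)→7·19+20≡23=x (all mod 26).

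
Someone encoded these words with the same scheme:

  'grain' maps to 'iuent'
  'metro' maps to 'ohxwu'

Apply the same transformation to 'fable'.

hdfqk

In grain: g→i is +2, r→u is +3, a→e is +4, i→n is +5 — the shift increases by 1 each position. The shift increases by 1 at each position, starting from +2: 2, 3, 4, ….
For fable: f+2=h, a+3=d, b+4=f, l+5=q, e+6=k.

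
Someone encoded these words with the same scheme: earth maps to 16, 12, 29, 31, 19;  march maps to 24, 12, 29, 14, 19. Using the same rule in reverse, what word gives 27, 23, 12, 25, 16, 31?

e is letter #5 and maps to 16: an offset of 11. Each letter is replaced by its alphabet position (a=1..z=26) + 11.
Undoing it on 27, 23, 12, 25, 16, 31: 27→(27−11)÷1=16=p, 23→(23−11)÷1=12=l, 12→(12−11)÷1=1=a, 25→(25−11)÷1=14=n, 16→(16−11)÷1=5=e, 31→(31−11)÷1=20=t.

planet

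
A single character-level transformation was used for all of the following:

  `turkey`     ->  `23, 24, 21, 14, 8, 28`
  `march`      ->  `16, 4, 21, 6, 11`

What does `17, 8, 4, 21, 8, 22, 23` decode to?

t is letter #20 and maps to 23: an offset of 3. The number is (letter's place in the alphabet, a=1) + 3.
Reversing it on 17, 8, 4, 21, 8, 22, 23: 17→(17−3)÷1=14=n, 8→(8−3)÷1=5=e, 4→(4−3)÷1=1=a, 21→(21−3)÷1=18=r, 8→(8−3)÷1=5=e, 22→(22−3)÷1=19=s, 23→(23−3)÷1=20=t.

nearest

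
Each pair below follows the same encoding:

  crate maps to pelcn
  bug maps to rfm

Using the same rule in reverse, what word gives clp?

The output letters match the input read backwards, each shifted +11: crate reversed is etarc. Read the word backwards and shift each letter +11.
Decoding clp: shift back: c−11=r, l−11=a, p−11=e → rae; then reverse → ear.

ear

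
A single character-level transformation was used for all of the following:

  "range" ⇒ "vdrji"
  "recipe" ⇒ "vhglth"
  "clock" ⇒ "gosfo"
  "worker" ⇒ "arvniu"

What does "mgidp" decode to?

ideal

Shifts by position in range: pos 0: r→v (+4), pos 1: a→d (+3), pos 2: n→r (+4), pos 3: g→j (+3) — repeating every 2. A repeating key of period 2 is used — shifts +4, +3 over and over.
Decoding mgidp: m−4=i, g−3=d, i−4=e, d−3=a, p−4=l.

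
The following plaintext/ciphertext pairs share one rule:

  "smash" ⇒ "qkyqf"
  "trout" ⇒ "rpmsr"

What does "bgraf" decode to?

It's a constant shift of +24 (ROT24).
Decoding bgraf: b−24=d, g−24=i, r−24=t, a−24=c, f−24=h.

ditch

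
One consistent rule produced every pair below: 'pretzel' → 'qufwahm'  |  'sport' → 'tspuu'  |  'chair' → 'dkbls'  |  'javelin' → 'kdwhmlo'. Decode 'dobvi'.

clash

A repeating key of period 2 is used — shifts +1, +3 over and over.
Reversing it on dobvi: d−1=c, o−3=l, b−1=a, v−3=s, i−1=h.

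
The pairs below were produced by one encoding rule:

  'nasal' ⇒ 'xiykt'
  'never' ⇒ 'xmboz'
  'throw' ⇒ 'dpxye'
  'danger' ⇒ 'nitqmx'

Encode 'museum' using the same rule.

wcyocs

Shifts by position in nasal: pos 0: n→x (+10), pos 1: a→i (+8), pos 2: s→y (+6), pos 3: a→k (+10), pos 4: l→t (+8) — repeating every 3. The shifts repeat in a cycle of length 3: positions 0,1,… shift by +10, +8, +6, then the pattern repeats.
Applying it to museum: m+10=w, u+8=c, s+6=y, e+10=o, u+8=c, m+6=s.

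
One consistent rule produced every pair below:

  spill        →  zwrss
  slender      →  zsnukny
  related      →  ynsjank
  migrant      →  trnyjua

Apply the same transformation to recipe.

ynjrwn

The shift depends on letter class: consonant s→z is +7, but vowel i→r is +9. The rule splits by letter class: vowels +9, consonants +7.
On recipe: r(cons)+7=y, e(vowel)+9=n, c(cons)+7=j, i(vowel)+9=r, p(cons)+7=w, e(vowel)+9=n.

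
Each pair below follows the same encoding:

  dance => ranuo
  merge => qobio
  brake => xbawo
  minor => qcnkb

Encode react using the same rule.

boauv

d(3)→r(17) and a(0)→a(0) fit y≡23x+0 (mod 26); the inverse of 23 mod 26 is 17. Each letter's alphabet position (a=0..z=25) is mapped through 23·x+0 mod 26 — an affine cipher.
Applying it to react: r(17)→23·17+0≡1=b; e(4)→23·4+0≡14=o; a(0)→23·0+0≡0=a; c(2)→23·2+0≡20=u; t(19)→23·19+0≡21=v (all mod 26).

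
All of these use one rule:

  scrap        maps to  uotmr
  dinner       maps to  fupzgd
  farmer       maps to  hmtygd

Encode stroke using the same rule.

Shifts by position in scrap: pos 0: s→u (+2), pos 1: c→o (+12), pos 2: r→t (+2), pos 3: a→m (+12) — repeating every 2. It's a Vigenère-style cipher with numeric key [2,12]: position i shifts by key[i mod 2].
On stroke: s+2=u, t+12=f, r+2=t, o+12=a, k+2=m, e+12=q.

uftamq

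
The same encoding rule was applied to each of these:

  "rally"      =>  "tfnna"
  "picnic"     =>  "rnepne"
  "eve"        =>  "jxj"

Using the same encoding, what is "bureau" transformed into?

The shift depends on letter class: consonant r→t is +2, but vowel a→f is +5. Vowels shift forward by 5 and consonants shift forward by 2.
Applying it to bureau: b(cons)+2=d, u(vowel)+5=z, r(cons)+2=t, e(vowel)+5=j, a(vowel)+5=f, u(vowel)+5=z.

dztjfz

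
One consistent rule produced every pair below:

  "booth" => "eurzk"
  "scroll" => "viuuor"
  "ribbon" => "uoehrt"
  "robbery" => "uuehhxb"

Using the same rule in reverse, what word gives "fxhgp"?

Shifts by position in booth: pos 0: b→e (+3), pos 1: o→u (+6), pos 2: o→r (+3), pos 3: t→z (+6) — repeating every 2. A repeating key of period 2 is used — shifts +3, +6 over and over.
Reversing it on fxhgp: f−3=c, x−6=r, h−3=e, g−6=a, p−3=m.

cream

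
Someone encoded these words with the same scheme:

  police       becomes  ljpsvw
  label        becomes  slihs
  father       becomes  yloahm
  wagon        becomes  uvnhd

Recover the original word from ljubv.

The output letters match the input read backwards, each shifted +7: police reversed is ecilop. The word is reversed, then every letter is shifted forward by 7.
Decoding ljubv: shift back: l−7=e, j−7=c, u−7=n, b−7=u, v−7=o → ecnuo; then reverse → ounce.

ounce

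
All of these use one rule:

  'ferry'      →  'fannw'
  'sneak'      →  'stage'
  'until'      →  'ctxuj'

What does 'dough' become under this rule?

vyckp

f(5)→f(5) and e(4)→a(0) fit y≡5x+6 (mod 26); the inverse of 5 mod 26 is 21. Treating letters as 0–25, the rule is x ↦ 5x + 6 (mod 26).
Applying it to dough: d(3)→5·3+6≡21=v; o(14)→5·14+6≡24=y; u(20)→5·20+6≡2=c; g(6)→5·6+6≡10=k; h(7)→5·7+6≡15=p (all mod 26).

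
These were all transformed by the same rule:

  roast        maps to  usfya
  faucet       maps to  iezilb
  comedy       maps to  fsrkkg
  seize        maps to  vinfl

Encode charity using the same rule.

In roast: r→u is +3, o→s is +4, a→f is +5, s→y is +6 — the shift increases by 1 each position. Letter i (0-indexed) is shifted by i+3, so successive shifts are 3, 4, 5, ….
For charity: c+3=f, h+4=l, a+5=f, r+6=x, i+7=p, t+8=b, y+9=h.

flfxpbh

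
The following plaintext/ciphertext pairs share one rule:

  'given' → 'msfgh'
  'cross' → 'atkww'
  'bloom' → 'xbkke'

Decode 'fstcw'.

virus

Each letter's alphabet position (a=0..z=25) is mapped through 3·x+20 mod 26 — an affine cipher.
Reversing it on fstcw: f(5)→9·(5−20)≡21=v; s(18)→9·(18−20)≡8=i; t(19)→9·(19−20)≡17=r; c(2)→9·(2−20)≡20=u; w(22)→9·(22−20)≡18=s (all mod 26).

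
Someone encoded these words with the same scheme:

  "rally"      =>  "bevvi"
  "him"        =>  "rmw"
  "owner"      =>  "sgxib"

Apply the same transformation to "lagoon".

veqssx

The rule splits by letter class: vowels +4, consonants +10.
Applying it to lagoon: l(cons)+10=v, a(vowel)+4=e, g(cons)+10=q, o(vowel)+4=s, o(vowel)+4=s, n(cons)+10=x.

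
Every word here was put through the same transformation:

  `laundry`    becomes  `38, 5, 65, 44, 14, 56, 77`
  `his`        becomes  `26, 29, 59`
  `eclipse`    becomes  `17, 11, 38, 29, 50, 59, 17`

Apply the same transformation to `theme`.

With a=1..z=26, the number is 3·pos + 2.
Applying it to theme: t=20→62, h=8→26, e=5→17, m=13→41, e=5→17.

62, 26, 17, 41, 17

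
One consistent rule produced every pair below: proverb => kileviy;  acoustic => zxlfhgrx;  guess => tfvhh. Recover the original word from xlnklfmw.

Each pair mirrors across the alphabet (p↔k, r↔i, o↔l): positions sum to 25. Each letter is replaced by its mirror in the alphabet: a↔z, b↔y, c↔x, and so on (the Atbash cipher).
Reversing it on xlnklfmw: x↔c, l↔o, n↔m, k↔p, l↔o, f↔u, m↔n, w↔d.

compound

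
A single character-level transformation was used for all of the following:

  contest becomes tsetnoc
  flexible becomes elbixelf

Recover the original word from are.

The output letters match the input read backwards: contest reversed is tsetnoc. The word is simply reversed.
Undoing it on are: then reverse → era.

era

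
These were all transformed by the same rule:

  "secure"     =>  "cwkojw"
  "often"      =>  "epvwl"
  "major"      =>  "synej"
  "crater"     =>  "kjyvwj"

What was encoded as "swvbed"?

Each letter's alphabet position (a=0..z=25) is mapped through 19·x+24 mod 26 — an affine cipher.
Decoding swvbed: s(18)→11·(18−24)≡12=m; w(22)→11·(22−24)≡4=e; v(21)→11·(21−24)≡19=t; b(1)→11·(1−24)≡7=h; e(4)→11·(4−24)≡14=o; d(3)→11·(3−24)≡3=d (all mod 26).

method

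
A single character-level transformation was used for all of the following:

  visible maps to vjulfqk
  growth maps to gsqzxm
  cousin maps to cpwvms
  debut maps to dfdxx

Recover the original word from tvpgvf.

In visible: v→v is +0, i→j is +1, s→u is +2, i→l is +3 — the shift increases by 1 each position. Letter i (0-indexed) is shifted by i+0, so successive shifts are 0, 1, 2, ….
Reversing it on tvpgvf: t−0=t, v−1=u, p−2=n, g−3=d, v−4=r, f−5=a.

tundra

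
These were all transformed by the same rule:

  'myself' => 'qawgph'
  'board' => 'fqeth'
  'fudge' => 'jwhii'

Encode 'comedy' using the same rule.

It's a Vigenère-style cipher with numeric key [4,2]: position i shifts by key[i mod 2].
Applying it to comedy: c+4=g, o+2=q, m+4=q, e+2=g, d+4=h, y+2=a.

gqqgha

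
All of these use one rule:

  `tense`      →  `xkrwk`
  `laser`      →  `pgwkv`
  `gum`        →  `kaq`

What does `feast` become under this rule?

The rule splits by letter class: vowels +6, consonants +4.
For feast: f(cons)+4=j, e(vowel)+6=k, a(vowel)+6=g, s(cons)+4=w, t(cons)+4=x.

jkgwx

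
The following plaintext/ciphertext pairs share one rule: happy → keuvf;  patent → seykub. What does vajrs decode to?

swell

In happy: h→k is +3, a→e is +4, p→u is +5, p→v is +6 — the shift increases by 1 each position. Each letter shifts forward by (position + 3), i.e. 3, 4, 5, … — the shift grows by one for each successive letter.
Decoding vajrs: v−3=s, a−4=w, j−5=e, r−6=l, s−7=l.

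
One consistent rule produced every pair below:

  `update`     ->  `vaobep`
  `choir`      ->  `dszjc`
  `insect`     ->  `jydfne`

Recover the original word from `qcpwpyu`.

prevent

Shifts by position in update: pos 0: u→v (+1), pos 1: p→a (+11), pos 2: d→o (+11), pos 3: a→b (+1), pos 4: t→e (+11), pos 5: e→p (+11) — repeating every 3. The shifts repeat in a cycle of length 3: positions 0,1,… shift by +1, +11, +11, then the pattern repeats.
Decoding qcpwpyu: q−1=p, c−11=r, p−11=e, w−1=v, p−11=e, y−11=n, u−1=t.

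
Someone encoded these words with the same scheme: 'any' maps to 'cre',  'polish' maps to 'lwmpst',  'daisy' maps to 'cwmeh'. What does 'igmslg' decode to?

Two steps: reverse the string, then apply a Caesar shift of +4.
Reversing it on igmslg: shift back: i−4=e, g−4=c, m−4=i, s−4=o, l−4=h, g−4=c → eciohc; then reverse → choice.

choice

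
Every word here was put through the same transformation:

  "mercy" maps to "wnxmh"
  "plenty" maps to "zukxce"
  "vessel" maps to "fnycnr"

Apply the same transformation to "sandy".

The shifts repeat in a cycle of length 3: positions 0,1,… shift by +10, +9, +6, then the pattern repeats.
For sandy: s+10=c, a+9=j, n+6=t, d+10=n, y+9=h.

cjtnh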